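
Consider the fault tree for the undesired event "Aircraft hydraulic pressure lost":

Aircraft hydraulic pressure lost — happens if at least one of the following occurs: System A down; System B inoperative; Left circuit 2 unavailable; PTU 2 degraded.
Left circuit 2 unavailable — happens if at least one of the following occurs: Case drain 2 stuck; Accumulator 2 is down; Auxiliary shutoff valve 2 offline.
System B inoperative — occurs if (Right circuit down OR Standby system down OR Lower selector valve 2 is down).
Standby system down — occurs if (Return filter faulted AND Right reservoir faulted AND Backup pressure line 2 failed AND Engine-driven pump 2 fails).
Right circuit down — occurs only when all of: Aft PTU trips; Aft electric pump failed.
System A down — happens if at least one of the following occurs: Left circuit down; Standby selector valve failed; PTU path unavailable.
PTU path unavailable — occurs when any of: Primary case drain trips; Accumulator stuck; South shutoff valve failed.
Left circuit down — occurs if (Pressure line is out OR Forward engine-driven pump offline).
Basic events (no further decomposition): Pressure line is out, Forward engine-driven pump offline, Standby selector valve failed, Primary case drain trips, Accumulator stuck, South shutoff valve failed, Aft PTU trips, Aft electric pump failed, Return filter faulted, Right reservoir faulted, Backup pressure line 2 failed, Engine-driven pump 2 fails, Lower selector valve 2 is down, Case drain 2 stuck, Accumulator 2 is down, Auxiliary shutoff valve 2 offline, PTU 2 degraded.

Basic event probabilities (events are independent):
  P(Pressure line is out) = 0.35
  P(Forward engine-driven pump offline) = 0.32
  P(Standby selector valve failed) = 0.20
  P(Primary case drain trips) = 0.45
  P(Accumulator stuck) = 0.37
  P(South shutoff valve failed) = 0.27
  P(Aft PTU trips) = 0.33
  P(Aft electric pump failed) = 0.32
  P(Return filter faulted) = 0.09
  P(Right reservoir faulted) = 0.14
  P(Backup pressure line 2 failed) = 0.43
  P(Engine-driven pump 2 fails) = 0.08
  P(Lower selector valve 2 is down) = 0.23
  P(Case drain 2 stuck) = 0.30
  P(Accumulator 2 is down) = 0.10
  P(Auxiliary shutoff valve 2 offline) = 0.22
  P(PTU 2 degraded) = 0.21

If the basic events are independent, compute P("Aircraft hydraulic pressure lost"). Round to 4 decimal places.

0.9761

P(Left circuit down) [OR] = 1 − (1−0.35) × (1−0.32) = 0.558000
P(PTU path unavailable) [OR] = 1 − (1−0.45) × (1−0.37) × (1−0.27) = 0.747055
P(System A down) [OR] = 1 − (1−0.558000) × (1−0.20) × (1−0.747055) = 0.910559
P(Right circuit down) [AND] = 0.33 × 0.32 = 0.105600
P(Standby system down) [AND] = 0.09 × 0.14 × 0.43 × 0.08 = 0.000433
P(System B inoperative) [OR] = 1 − (1−0.105600) × (1−0.000433) × (1−0.23) = 0.311610
P(Left circuit 2 unavailable) [OR] = 1 − (1−0.30) × (1−0.10) × (1−0.22) = 0.508600
P(Aircraft hydraulic pressure lost) [OR] = 1 − (1−0.910559) × (1−0.311610) × (1−0.508600) × (1−0.21) = 0.976098
Rounded to 4 decimal places: P(Aircraft hydraulic pressure lost) ≈ 0.9761.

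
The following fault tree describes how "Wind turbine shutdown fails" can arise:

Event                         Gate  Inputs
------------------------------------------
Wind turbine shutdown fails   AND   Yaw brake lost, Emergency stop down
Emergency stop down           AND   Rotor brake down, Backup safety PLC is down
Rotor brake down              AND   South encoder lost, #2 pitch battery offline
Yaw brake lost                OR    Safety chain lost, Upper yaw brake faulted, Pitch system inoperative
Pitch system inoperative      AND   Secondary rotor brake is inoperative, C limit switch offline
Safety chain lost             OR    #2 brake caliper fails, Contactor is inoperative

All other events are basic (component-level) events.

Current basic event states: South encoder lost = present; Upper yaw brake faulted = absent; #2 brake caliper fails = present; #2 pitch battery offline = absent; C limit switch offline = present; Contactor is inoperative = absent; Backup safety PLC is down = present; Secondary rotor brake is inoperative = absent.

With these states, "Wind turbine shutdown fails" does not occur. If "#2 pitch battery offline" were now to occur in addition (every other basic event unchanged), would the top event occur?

Counterfactual: set "#2 pitch battery offline" to occurred.
Safety chain lost [OR]: #2 brake caliper fails=occurs, Contactor is inoperative=not → at least one input occurs → occurs.
Pitch system inoperative [AND]: Secondary rotor brake is inoperative=not, C limit switch offline=occurs → not all inputs occur → does not occur.
Yaw brake lost [OR]: Safety chain lost=occurs, Upper yaw brake faulted=not, Pitch system inoperative=not → at least one input occurs → occurs.
Rotor brake down [AND]: South encoder lost=occurs, #2 pitch battery offline=occurs → all inputs occur → occurs.
Emergency stop down [AND]: Rotor brake down=occurs, Backup safety PLC is down=occurs → all inputs occur → occurs.
Wind turbine shutdown fails [AND]: Yaw brake lost=occurs, Emergency stop down=occurs → all inputs occur → occurs.

Yes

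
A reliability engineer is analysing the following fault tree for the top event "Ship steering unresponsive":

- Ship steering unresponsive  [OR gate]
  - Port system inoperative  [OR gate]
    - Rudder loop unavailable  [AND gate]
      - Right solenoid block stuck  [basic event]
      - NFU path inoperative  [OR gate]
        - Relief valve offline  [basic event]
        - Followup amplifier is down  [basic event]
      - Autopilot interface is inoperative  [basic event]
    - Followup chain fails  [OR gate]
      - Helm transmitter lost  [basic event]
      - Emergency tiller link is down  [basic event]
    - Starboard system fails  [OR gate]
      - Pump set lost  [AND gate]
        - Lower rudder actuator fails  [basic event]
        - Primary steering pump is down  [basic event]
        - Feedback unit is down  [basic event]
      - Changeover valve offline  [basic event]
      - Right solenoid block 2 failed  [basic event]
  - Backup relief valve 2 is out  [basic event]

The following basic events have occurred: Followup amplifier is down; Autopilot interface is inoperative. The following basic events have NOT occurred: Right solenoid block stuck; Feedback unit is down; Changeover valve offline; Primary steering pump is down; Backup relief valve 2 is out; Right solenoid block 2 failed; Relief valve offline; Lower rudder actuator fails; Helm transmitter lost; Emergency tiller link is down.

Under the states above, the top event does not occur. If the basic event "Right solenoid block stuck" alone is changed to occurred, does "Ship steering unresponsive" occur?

Counterfactual: set "Right solenoid block stuck" to occurred.
NFU path inoperative [OR]: Relief valve offline=not, Followup amplifier is down=occurs → at least one input occurs → occurs.
Rudder loop unavailable [AND]: Right solenoid block stuck=occurs, NFU path inoperative=occurs, Autopilot interface is inoperative=occurs → all inputs occur → occurs.
Followup chain fails [OR]: Helm transmitter lost=not, Emergency tiller link is down=not → no input occurs → does not occur.
Pump set lost [AND]: Lower rudder actuator fails=not, Primary steering pump is down=not, Feedback unit is down=not → not all inputs occur → does not occur.
Starboard system fails [OR]: Pump set lost=not, Changeover valve offline=not, Right solenoid block 2 failed=not → no input occurs → does not occur.
Port system inoperative [OR]: Rudder loop unavailable=occurs, Followup chain fails=not, Starboard system fails=not → at least one input occurs → occurs.
Ship steering unresponsive [OR]: Port system inoperative=occurs, Backup relief valve 2 is out=not → at least one input occurs → occurs.

Yes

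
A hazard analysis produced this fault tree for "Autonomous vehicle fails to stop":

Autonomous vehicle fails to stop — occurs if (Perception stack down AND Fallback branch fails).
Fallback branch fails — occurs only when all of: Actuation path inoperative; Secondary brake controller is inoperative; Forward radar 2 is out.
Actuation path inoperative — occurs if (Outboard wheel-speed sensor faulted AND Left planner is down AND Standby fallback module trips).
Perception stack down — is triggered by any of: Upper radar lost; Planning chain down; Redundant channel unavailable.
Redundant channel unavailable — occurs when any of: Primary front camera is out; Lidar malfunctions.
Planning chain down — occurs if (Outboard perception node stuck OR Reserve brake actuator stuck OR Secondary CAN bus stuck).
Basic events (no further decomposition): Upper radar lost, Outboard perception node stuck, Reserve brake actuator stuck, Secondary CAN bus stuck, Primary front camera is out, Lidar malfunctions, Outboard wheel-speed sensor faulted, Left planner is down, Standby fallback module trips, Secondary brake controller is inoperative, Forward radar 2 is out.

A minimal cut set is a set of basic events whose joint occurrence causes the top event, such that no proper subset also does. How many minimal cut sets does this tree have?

6

Planning chain down [OR]: union of children's cut sets → 3 cut set(s).
Redundant channel unavailable [OR]: union of children's cut sets → 2 cut set(s).
Perception stack down [OR]: union of children's cut sets → 6 cut set(s).
Actuation path inoperative [AND]: one cut set from each child combined → 1 × 1 × 1 = 1 cut set(s).
Fallback branch fails [AND]: one cut set from each child combined → 1 × 1 × 1 = 1 cut set(s).
Autonomous vehicle fails to stop [AND]: one cut set from each child combined → 6 × 1 = 6 cut set(s).
Minimal cut sets: {Forward radar 2 is out, Left planner is down, Outboard wheel-speed sensor faulted, Secondary brake controller is inoperative, Standby fallback module trips, Upper radar lost}; {Forward radar 2 is out, Left planner is down, Outboard perception node stuck, Outboard wheel-speed sensor faulted, Secondary brake controller is inoperative, Standby fallback module trips}; {Forward radar 2 is out, Left planner is down, Outboard wheel-speed sensor faulted, Reserve brake actuator stuck, Secondary brake controller is inoperative, Standby fallback module trips}; {Forward radar 2 is out, Left planner is down, Outboard wheel-speed sensor faulted, Secondary CAN bus stuck, Secondary brake controller is inoperative, Standby fallback module trips}; {Forward radar 2 is out, Left planner is down, Outboard wheel-speed sensor faulted, Primary front camera is out, Secondary brake controller is inoperative, Standby fallback module trips}; {Forward radar 2 is out, Left planner is down, Lidar malfunctions, Outboard wheel-speed sensor faulted, Secondary brake controller is inoperative, Standby fallback module trips}.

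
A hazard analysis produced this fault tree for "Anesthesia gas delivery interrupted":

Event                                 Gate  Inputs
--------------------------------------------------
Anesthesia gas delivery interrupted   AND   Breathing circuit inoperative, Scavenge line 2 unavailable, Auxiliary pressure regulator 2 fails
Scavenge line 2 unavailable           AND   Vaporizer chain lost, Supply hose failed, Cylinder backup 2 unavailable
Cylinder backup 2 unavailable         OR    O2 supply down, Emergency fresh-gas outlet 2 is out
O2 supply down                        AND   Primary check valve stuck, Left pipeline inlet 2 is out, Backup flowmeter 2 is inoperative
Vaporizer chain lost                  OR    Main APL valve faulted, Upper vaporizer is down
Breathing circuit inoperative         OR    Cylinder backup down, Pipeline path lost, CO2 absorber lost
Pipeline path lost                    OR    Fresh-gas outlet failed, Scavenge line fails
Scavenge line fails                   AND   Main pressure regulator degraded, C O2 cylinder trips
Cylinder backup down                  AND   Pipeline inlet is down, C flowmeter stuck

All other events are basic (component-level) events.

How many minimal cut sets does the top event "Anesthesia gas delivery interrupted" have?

16

Cylinder backup down [AND]: one cut set from each child combined → 1 × 1 = 1 cut set(s).
Scavenge line fails [AND]: one cut set from each child combined → 1 × 1 = 1 cut set(s).
Pipeline path lost [OR]: union of children's cut sets → 2 cut set(s).
Breathing circuit inoperative [OR]: union of children's cut sets → 4 cut set(s).
Vaporizer chain lost [OR]: union of children's cut sets → 2 cut set(s).
O2 supply down [AND]: one cut set from each child combined → 1 × 1 × 1 = 1 cut set(s).
Cylinder backup 2 unavailable [OR]: union of children's cut sets → 2 cut set(s).
Scavenge line 2 unavailable [AND]: one cut set from each child combined → 2 × 1 × 2 = 4 cut set(s).
Anesthesia gas delivery interrupted [AND]: one cut set from each child combined → 4 × 4 × 1 = 16 cut set(s).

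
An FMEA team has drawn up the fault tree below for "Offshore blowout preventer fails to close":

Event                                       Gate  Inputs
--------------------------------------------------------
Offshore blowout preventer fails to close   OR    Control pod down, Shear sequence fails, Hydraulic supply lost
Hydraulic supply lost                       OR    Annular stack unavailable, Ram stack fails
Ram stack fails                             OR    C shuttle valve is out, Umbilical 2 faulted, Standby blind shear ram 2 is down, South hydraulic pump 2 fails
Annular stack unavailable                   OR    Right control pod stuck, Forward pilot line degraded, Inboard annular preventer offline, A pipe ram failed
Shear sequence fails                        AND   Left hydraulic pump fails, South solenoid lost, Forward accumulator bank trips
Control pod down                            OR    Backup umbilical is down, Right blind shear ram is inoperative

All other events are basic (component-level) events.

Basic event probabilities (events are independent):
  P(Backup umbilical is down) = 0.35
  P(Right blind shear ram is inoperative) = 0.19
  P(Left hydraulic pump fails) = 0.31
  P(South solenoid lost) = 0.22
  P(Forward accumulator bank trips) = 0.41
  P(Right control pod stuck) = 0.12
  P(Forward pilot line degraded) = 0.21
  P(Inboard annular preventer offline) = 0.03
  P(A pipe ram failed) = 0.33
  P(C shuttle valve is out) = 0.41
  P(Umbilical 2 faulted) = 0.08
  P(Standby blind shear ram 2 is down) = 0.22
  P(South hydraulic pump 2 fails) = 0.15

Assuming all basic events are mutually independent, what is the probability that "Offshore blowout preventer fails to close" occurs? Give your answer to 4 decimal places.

0.9168

P(Control pod down) [OR] = 1 − (1−0.35) × (1−0.19) = 0.473500
P(Shear sequence fails) [AND] = 0.31 × 0.22 × 0.41 = 0.027962
P(Annular stack unavailable) [OR] = 1 − (1−0.12) × (1−0.21) × (1−0.03) × (1−0.33) = 0.548190
P(Ram stack fails) [OR] = 1 − (1−0.41) × (1−0.08) × (1−0.22) × (1−0.15) = 0.640124
P(Hydraulic supply lost) [OR] = 1 − (1−0.548190) × (1−0.640124) = 0.837404
P(Offshore blowout preventer fails to close) [OR] = 1 − (1−0.473500) × (1−0.027962) × (1−0.837404) = 0.916787
Rounded to 4 decimal places: P(Offshore blowout preventer fails to close) ≈ 0.9168.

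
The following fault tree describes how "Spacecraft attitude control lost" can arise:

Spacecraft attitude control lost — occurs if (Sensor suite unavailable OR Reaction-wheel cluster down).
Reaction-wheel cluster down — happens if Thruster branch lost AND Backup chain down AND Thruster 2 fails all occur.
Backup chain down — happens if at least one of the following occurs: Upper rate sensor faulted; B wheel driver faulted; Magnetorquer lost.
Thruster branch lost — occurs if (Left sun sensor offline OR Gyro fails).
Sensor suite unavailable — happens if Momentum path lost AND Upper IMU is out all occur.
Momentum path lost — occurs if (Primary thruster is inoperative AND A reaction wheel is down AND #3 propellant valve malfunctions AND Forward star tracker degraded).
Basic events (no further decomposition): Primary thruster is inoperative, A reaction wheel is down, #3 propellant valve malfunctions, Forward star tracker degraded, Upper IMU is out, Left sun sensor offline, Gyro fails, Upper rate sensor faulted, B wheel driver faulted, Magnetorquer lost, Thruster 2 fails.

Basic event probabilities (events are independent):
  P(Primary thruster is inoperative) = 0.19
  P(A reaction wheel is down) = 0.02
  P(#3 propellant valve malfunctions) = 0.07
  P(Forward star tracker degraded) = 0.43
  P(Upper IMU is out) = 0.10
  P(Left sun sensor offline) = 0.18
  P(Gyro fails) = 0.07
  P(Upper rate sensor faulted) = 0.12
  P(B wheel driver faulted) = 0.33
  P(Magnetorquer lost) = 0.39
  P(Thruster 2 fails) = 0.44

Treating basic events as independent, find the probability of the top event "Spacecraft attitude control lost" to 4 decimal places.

0.0669

P(Momentum path lost) [AND] = 0.19 × 0.02 × 0.07 × 0.43 = 0.000114
P(Sensor suite unavailable) [AND] = 0.000114 × 0.10 = 0.000011
P(Thruster branch lost) [OR] = 1 − (1−0.18) × (1−0.07) = 0.237400
P(Backup chain down) [OR] = 1 − (1−0.12) × (1−0.33) × (1−0.39) = 0.640344
P(Reaction-wheel cluster down) [AND] = 0.237400 × 0.640344 × 0.44 = 0.066888
P(Spacecraft attitude control lost) [OR] = 1 − (1−0.000011) × (1−0.066888) = 0.066898
Rounded to 4 decimal places: P(Spacecraft attitude control lost) ≈ 0.0669.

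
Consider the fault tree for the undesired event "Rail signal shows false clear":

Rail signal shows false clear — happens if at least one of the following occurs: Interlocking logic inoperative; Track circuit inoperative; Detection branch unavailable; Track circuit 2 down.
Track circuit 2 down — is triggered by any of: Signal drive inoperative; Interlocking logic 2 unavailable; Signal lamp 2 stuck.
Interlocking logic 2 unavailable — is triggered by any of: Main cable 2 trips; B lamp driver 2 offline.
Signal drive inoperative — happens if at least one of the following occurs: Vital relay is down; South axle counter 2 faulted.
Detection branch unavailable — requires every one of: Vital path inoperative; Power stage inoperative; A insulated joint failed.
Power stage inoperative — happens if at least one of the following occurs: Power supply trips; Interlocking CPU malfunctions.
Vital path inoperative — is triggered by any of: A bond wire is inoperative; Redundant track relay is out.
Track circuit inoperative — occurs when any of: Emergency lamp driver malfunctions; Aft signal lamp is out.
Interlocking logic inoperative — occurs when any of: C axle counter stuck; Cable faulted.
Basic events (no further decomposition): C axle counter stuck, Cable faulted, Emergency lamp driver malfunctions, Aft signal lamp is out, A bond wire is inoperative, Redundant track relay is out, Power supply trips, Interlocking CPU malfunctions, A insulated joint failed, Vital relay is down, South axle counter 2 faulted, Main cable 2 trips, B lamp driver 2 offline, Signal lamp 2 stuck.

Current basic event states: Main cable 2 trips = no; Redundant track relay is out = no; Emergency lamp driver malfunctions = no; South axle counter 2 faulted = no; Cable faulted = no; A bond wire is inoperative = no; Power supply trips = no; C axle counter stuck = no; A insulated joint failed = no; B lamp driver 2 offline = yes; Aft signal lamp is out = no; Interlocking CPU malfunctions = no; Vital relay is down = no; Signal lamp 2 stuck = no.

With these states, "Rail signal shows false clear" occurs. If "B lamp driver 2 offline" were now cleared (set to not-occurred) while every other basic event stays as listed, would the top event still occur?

Counterfactual: set "B lamp driver 2 offline" to not occurred.
Interlocking logic inoperative [OR]: C axle counter stuck=not, Cable faulted=not → no input occurs → does not occur.
Track circuit inoperative [OR]: Emergency lamp driver malfunctions=not, Aft signal lamp is out=not → no input occurs → does not occur.
Vital path inoperative [OR]: A bond wire is inoperative=not, Redundant track relay is out=not → no input occurs → does not occur.
Power stage inoperative [OR]: Power supply trips=not, Interlocking CPU malfunctions=not → no input occurs → does not occur.
Detection branch unavailable [AND]: Vital path inoperative=not, Power stage inoperative=not, A insulated joint failed=not → not all inputs occur → does not occur.
Signal drive inoperative [OR]: Vital relay is down=not, South axle counter 2 faulted=not → no input occurs → does not occur.
Interlocking logic 2 unavailable [OR]: Main cable 2 trips=not, B lamp driver 2 offline=not → no input occurs → does not occur.
Track circuit 2 down [OR]: Signal drive inoperative=not, Interlocking logic 2 unavailable=not, Signal lamp 2 stuck=not → no input occurs → does not occur.
Rail signal shows false clear [OR]: Interlocking logic inoperative=not, Track circuit inoperative=not, Detection branch unavailable=not, Track circuit 2 down=not → no input occurs → does not occur.

No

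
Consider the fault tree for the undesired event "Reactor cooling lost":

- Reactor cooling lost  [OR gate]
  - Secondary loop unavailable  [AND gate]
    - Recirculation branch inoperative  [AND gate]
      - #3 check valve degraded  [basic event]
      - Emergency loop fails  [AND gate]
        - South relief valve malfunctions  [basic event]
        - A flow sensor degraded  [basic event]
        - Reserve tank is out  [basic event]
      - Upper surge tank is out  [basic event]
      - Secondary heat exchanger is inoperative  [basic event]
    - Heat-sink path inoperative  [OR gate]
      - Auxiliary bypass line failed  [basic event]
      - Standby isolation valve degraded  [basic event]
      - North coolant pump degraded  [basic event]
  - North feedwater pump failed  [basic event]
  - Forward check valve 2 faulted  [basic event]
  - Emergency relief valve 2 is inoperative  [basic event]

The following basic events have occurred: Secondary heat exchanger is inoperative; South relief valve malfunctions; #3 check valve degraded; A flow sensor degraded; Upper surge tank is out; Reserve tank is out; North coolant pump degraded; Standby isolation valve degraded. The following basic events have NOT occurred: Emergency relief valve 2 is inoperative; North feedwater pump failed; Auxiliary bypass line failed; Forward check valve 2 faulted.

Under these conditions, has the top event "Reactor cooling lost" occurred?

Yes

Emergency loop fails [AND]: South relief valve malfunctions=occurs, A flow sensor degraded=occurs, Reserve tank is out=occurs → all inputs occur → occurs.
Recirculation branch inoperative [AND]: #3 check valve degraded=occurs, Emergency loop fails=occurs, Upper surge tank is out=occurs, Secondary heat exchanger is inoperative=occurs → all inputs occur → occurs.
Heat-sink path inoperative [OR]: Auxiliary bypass line failed=not, Standby isolation valve degraded=occurs, North coolant pump degraded=occurs → at least one input occurs → occurs.
Secondary loop unavailable [AND]: Recirculation branch inoperative=occurs, Heat-sink path inoperative=occurs → all inputs occur → occurs.
Reactor cooling lost [OR]: Secondary loop unavailable=occurs, North feedwater pump failed=not, Forward check valve 2 faulted=not, Emergency relief valve 2 is inoperative=not → at least one input occurs → occurs.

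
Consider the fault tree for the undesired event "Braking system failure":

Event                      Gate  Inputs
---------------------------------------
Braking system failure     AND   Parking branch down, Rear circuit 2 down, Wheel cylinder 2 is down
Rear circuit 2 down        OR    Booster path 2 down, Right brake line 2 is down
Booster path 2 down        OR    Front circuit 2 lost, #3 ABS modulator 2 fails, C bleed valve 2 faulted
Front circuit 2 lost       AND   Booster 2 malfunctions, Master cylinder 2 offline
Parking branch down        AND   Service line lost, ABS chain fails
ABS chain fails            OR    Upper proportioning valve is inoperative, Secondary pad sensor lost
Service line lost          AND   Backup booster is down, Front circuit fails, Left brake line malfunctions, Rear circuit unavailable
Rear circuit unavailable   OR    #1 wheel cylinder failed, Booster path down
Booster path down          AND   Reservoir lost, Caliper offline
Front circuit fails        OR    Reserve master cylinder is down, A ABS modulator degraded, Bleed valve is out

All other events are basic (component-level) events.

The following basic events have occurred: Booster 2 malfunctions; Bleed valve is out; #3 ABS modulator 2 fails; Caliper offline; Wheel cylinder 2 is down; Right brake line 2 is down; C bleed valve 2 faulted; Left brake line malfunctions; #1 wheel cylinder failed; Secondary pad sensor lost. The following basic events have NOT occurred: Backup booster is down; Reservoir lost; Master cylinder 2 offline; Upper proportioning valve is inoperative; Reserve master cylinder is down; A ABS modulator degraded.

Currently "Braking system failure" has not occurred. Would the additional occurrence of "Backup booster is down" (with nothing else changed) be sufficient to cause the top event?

Counterfactual: set "Backup booster is down" to occurred.
Front circuit fails [OR]: Reserve master cylinder is down=not, A ABS modulator degraded=not, Bleed valve is out=occurs → at least one input occurs → occurs.
Booster path down [AND]: Reservoir lost=not, Caliper offline=occurs → not all inputs occur → does not occur.
Rear circuit unavailable [OR]: #1 wheel cylinder failed=occurs, Booster path down=not → at least one input occurs → occurs.
Service line lost [AND]: Backup booster is down=occurs, Front circuit fails=occurs, Left brake line malfunctions=occurs, Rear circuit unavailable=occurs → all inputs occur → occurs.
ABS chain fails [OR]: Upper proportioning valve is inoperative=not, Secondary pad sensor lost=occurs → at least one input occurs → occurs.
Parking branch down [AND]: Service line lost=occurs, ABS chain fails=occurs → all inputs occur → occurs.
Front circuit 2 lost [AND]: Booster 2 malfunctions=occurs, Master cylinder 2 offline=not → not all inputs occur → does not occur.
Booster path 2 down [OR]: Front circuit 2 lost=not, #3 ABS modulator 2 fails=occurs, C bleed valve 2 faulted=occurs → at least one input occurs → occurs.
Rear circuit 2 down [OR]: Booster path 2 down=occurs, Right brake line 2 is down=occurs → at least one input occurs → occurs.
Braking system failure [AND]: Parking branch down=occurs, Rear circuit 2 down=occurs, Wheel cylinder 2 is down=occurs → all inputs occur → occurs.

Yes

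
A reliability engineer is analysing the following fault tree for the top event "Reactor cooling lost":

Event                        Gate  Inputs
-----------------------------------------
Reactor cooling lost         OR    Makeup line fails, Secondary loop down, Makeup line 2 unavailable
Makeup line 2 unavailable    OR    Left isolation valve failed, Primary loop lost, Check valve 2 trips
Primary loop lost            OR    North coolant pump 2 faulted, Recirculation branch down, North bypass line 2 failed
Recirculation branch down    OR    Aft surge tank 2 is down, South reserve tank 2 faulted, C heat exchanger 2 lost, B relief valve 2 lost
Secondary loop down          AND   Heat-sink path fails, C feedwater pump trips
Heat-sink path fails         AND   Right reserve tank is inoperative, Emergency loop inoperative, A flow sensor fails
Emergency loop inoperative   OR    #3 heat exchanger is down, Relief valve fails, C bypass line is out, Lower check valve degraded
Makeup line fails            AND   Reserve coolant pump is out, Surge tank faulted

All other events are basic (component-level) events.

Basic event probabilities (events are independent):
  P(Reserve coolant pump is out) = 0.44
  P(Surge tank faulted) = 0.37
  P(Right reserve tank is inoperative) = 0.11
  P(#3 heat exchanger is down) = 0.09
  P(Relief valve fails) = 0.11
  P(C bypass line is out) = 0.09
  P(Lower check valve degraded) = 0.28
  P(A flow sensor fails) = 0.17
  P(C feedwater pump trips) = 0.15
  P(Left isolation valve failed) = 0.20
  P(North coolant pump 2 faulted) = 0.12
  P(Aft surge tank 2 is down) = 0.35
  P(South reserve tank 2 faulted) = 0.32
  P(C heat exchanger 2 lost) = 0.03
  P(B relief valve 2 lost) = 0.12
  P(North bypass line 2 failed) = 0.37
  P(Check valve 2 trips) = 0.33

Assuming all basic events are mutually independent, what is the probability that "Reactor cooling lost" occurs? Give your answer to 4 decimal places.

0.9063

P(Makeup line fails) [AND] = 0.44 × 0.37 = 0.162800
P(Emergency loop inoperative) [OR] = 1 − (1−0.09) × (1−0.11) × (1−0.09) × (1−0.28) = 0.469354
P(Heat-sink path fails) [AND] = 0.11 × 0.469354 × 0.17 = 0.008777
P(Secondary loop down) [AND] = 0.008777 × 0.15 = 0.001317
P(Recirculation branch down) [OR] = 1 − (1−0.35) × (1−0.32) × (1−0.03) × (1−0.12) = 0.622709
P(Primary loop lost) [OR] = 1 − (1−0.12) × (1−0.622709) × (1−0.37) = 0.790830
P(Makeup line 2 unavailable) [OR] = 1 − (1−0.20) × (1−0.790830) × (1−0.33) = 0.887885
P(Reactor cooling lost) [OR] = 1 − (1−0.162800) × (1−0.001317) × (1−0.887885) = 0.906261
Rounded to 4 decimal places: P(Reactor cooling lost) ≈ 0.9063.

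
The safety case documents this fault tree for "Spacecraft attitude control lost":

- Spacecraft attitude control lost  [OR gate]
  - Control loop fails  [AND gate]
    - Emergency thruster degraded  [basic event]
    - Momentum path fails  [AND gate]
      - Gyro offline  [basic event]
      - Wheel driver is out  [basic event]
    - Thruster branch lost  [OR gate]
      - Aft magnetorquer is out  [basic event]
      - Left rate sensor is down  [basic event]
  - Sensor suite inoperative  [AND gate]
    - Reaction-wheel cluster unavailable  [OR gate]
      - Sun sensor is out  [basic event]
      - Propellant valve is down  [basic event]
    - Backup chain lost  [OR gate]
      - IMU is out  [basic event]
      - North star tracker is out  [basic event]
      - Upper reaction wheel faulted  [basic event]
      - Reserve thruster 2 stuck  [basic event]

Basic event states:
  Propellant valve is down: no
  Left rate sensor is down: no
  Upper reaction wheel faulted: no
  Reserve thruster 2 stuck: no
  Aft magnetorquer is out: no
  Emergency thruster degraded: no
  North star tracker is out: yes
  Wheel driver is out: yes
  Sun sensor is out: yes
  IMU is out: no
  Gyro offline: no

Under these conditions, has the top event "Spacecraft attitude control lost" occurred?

Momentum path fails [AND]: Gyro offline=not, Wheel driver is out=occurs → not all inputs occur → does not occur.
Thruster branch lost [OR]: Aft magnetorquer is out=not, Left rate sensor is down=not → no input occurs → does not occur.
Control loop fails [AND]: Emergency thruster degraded=not, Momentum path fails=not, Thruster branch lost=not → not all inputs occur → does not occur.
Reaction-wheel cluster unavailable [OR]: Sun sensor is out=occurs, Propellant valve is down=not → at least one input occurs → occurs.
Backup chain lost [OR]: IMU is out=not, North star tracker is out=occurs, Upper reaction wheel faulted=not, Reserve thruster 2 stuck=not → at least one input occurs → occurs.
Sensor suite inoperative [AND]: Reaction-wheel cluster unavailable=occurs, Backup chain lost=occurs → all inputs occur → occurs.
Spacecraft attitude control lost [OR]: Control loop fails=not, Sensor suite inoperative=occurs → at least one input occurs → occurs.

Yes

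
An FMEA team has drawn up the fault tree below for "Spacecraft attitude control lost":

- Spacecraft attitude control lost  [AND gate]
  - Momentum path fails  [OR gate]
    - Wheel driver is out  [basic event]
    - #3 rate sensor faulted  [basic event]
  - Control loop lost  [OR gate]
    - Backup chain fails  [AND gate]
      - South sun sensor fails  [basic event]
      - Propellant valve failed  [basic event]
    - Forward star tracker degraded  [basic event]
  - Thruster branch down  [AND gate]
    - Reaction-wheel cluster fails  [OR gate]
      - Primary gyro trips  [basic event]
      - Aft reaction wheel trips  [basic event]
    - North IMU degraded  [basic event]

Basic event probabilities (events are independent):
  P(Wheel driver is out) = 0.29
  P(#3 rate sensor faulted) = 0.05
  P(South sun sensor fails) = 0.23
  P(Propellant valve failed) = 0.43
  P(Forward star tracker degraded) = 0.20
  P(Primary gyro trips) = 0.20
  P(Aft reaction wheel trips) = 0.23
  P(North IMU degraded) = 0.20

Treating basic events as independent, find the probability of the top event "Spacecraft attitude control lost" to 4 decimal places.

0.0070

P(Momentum path fails) [OR] = 1 − (1−0.29) × (1−0.05) = 0.325500
P(Backup chain fails) [AND] = 0.23 × 0.43 = 0.098900
P(Control loop lost) [OR] = 1 − (1−0.098900) × (1−0.20) = 0.279120
P(Reaction-wheel cluster fails) [OR] = 1 − (1−0.20) × (1−0.23) = 0.384000
P(Thruster branch down) [AND] = 0.384000 × 0.20 = 0.076800
P(Spacecraft attitude control lost) [AND] = 0.325500 × 0.279120 × 0.076800 = 0.006978
Rounded to 4 decimal places: P(Spacecraft attitude control lost) ≈ 0.0070.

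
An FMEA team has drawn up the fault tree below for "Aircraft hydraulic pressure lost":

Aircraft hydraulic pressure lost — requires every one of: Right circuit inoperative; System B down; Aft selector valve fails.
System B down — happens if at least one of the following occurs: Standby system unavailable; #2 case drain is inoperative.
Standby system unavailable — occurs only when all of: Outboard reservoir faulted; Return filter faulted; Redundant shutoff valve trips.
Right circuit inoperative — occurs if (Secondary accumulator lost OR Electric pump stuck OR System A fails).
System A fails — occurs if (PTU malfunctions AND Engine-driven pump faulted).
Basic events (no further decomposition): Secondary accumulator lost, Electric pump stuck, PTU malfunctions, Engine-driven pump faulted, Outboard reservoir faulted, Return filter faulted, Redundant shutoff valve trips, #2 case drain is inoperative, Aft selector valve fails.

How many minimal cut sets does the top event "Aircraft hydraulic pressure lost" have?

6

System A fails [AND]: one cut set from each child combined → 1 × 1 = 1 cut set(s).
Right circuit inoperative [OR]: union of children's cut sets → 3 cut set(s).
Standby system unavailable [AND]: one cut set from each child combined → 1 × 1 × 1 = 1 cut set(s).
System B down [OR]: union of children's cut sets → 2 cut set(s).
Aircraft hydraulic pressure lost [AND]: one cut set from each child combined → 3 × 2 × 1 = 6 cut set(s).
Minimal cut sets: {Aft selector valve fails, Outboard reservoir faulted, Redundant shutoff valve trips, Return filter faulted, Secondary accumulator lost}; {#2 case drain is inoperative, Aft selector valve fails, Secondary accumulator lost}; {Aft selector valve fails, Electric pump stuck, Outboard reservoir faulted, Redundant shutoff valve trips, Return filter faulted}; {#2 case drain is inoperative, Aft selector valve fails, Electric pump stuck}; {Aft selector valve fails, Engine-driven pump faulted, Outboard reservoir faulted, PTU malfunctions, Redundant shutoff valve trips, Return filter faulted}; {#2 case drain is inoperative, Aft selector valve fails, Engine-driven pump faulted, PTU malfunctions}.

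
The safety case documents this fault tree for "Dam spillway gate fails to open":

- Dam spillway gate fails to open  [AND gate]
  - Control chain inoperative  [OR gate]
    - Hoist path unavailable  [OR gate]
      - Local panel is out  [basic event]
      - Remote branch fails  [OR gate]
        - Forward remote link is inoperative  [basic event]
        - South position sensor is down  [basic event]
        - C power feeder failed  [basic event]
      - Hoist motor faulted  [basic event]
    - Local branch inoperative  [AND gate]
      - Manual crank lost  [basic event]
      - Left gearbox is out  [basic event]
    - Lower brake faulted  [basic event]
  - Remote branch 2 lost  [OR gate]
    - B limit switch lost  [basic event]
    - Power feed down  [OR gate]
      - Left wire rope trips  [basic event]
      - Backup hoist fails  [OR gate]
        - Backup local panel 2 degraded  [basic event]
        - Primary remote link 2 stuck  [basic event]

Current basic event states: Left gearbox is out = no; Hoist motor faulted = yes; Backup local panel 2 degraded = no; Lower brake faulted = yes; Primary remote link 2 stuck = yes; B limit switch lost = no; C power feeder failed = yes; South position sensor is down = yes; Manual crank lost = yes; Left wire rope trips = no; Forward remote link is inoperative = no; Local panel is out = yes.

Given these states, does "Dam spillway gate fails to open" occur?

Remote branch fails [OR]: Forward remote link is inoperative=not, South position sensor is down=occurs, C power feeder failed=occurs → at least one input occurs → occurs.
Hoist path unavailable [OR]: Local panel is out=occurs, Remote branch fails=occurs, Hoist motor faulted=occurs → at least one input occurs → occurs.
Local branch inoperative [AND]: Manual crank lost=occurs, Left gearbox is out=not → not all inputs occur → does not occur.
Control chain inoperative [OR]: Hoist path unavailable=occurs, Local branch inoperative=not, Lower brake faulted=occurs → at least one input occurs → occurs.
Backup hoist fails [OR]: Backup local panel 2 degraded=not, Primary remote link 2 stuck=occurs → at least one input occurs → occurs.
Power feed down [OR]: Left wire rope trips=not, Backup hoist fails=occurs → at least one input occurs → occurs.
Remote branch 2 lost [OR]: B limit switch lost=not, Power feed down=occurs → at least one input occurs → occurs.
Dam spillway gate fails to open [AND]: Control chain inoperative=occurs, Remote branch 2 lost=occurs → all inputs occur → occurs.

Yes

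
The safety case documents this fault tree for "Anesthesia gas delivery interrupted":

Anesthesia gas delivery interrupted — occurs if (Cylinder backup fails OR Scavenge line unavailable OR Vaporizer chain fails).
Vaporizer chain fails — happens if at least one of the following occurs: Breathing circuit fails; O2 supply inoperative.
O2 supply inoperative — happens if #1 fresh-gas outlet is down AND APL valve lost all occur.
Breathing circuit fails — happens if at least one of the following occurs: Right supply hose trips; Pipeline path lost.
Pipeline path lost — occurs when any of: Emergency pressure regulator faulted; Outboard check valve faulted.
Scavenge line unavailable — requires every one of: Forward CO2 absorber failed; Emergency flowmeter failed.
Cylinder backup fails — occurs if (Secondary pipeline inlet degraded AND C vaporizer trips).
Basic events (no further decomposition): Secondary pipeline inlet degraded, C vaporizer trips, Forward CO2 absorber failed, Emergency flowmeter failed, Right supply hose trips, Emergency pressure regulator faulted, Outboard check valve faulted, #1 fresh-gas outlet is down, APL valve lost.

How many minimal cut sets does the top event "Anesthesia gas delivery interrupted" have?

Cylinder backup fails [AND]: one cut set from each child combined → 1 × 1 = 1 cut set(s).
Scavenge line unavailable [AND]: one cut set from each child combined → 1 × 1 = 1 cut set(s).
Pipeline path lost [OR]: union of children's cut sets → 2 cut set(s).
Breathing circuit fails [OR]: union of children's cut sets → 3 cut set(s).
O2 supply inoperative [AND]: one cut set from each child combined → 1 × 1 = 1 cut set(s).
Vaporizer chain fails [OR]: union of children's cut sets → 4 cut set(s).
Anesthesia gas delivery interrupted [OR]: union of children's cut sets → 6 cut set(s).
Minimal cut sets: {C vaporizer trips, Secondary pipeline inlet degraded}; {Emergency flowmeter failed, Forward CO2 absorber failed}; {Right supply hose trips}; {Emergency pressure regulator faulted}; {Outboard check valve faulted}; {#1 fresh-gas outlet is down, APL valve lost}.

6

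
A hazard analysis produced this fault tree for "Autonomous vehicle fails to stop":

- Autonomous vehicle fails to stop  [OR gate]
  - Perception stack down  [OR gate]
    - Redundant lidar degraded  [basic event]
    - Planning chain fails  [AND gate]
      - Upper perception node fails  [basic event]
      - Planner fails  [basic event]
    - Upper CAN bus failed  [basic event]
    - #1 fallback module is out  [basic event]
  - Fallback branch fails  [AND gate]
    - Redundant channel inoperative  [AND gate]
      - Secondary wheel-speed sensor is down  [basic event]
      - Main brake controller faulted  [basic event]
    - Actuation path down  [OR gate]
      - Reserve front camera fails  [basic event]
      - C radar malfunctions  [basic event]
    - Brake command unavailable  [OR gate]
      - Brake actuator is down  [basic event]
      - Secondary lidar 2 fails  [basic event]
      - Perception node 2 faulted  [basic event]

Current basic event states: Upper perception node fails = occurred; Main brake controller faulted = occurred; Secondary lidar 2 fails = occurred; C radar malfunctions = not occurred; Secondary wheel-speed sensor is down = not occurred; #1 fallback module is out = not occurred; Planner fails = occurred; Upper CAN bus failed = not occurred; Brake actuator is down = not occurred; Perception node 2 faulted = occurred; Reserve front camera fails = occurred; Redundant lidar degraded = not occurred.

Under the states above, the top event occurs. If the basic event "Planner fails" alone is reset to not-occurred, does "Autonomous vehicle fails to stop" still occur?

No

Counterfactual: set "Planner fails" to not occurred.
Planning chain fails [AND]: Upper perception node fails=occurs, Planner fails=not → not all inputs occur → does not occur.
Perception stack down [OR]: Redundant lidar degraded=not, Planning chain fails=not, Upper CAN bus failed=not, #1 fallback module is out=not → no input occurs → does not occur.
Redundant channel inoperative [AND]: Secondary wheel-speed sensor is down=not, Main brake controller faulted=occurs → not all inputs occur → does not occur.
Actuation path down [OR]: Reserve front camera fails=occurs, C radar malfunctions=not → at least one input occurs → occurs.
Brake command unavailable [OR]: Brake actuator is down=not, Secondary lidar 2 fails=occurs, Perception node 2 faulted=occurs → at least one input occurs → occurs.
Fallback branch fails [AND]: Redundant channel inoperative=not, Actuation path down=occurs, Brake command unavailable=occurs → not all inputs occur → does not occur.
Autonomous vehicle fails to stop [OR]: Perception stack down=not, Fallback branch fails=not → no input occurs → does not occur.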